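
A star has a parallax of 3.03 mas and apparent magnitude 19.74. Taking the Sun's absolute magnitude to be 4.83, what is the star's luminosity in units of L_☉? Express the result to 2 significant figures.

d = 1/p = 1000/3.03 mas = 330.0 pc
M = m − 5 log₁₀ d + 5 = 19.74 − 5·2.5186 + 5 = 12.147
M − M_☉ = 12.147 − 4.83 = 7.317
L/L_☉ = 10^(−0.4 × 7.317) = 1.183×10^-3

L/L_☉ ≈ 1.2×10^-3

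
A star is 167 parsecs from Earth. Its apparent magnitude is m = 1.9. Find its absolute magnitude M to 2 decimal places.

5 log₁₀(d/10 pc) = 5 log₁₀(167.0) − 5 = 6.114
M = m − 5 log₁₀(d/10) = 1.9 − 6.114 = -4.214

M ≈ -4.21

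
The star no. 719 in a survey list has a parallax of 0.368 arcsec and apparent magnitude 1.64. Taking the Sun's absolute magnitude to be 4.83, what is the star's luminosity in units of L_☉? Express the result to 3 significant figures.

L/L_☉ ≈ 1.39

d = 1/p = 1/0.368″ = 2.717 pc
M = m − 5 log₁₀ d + 5 = 1.64 − 5·0.4342 + 5 = 4.469
M − M_☉ = 4.469 − 4.83 = -0.361
L/L_☉ = 10^(−0.4 × -0.361) = 1.394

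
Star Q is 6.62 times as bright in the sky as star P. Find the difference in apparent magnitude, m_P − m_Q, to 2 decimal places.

m_P − m_Q ≈ 2.05

Pogson: Δm = −2.5 log₁₀(ratio) = −2.5 log₁₀(6.62) = −2.5 × 0.8209 = -2.052
Star Q is brighter so has the smaller magnitude: m_P − m_Q is positive.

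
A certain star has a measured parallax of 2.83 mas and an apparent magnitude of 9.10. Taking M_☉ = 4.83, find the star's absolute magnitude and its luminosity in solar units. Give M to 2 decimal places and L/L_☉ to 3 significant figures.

d = 1/p = 1000/2.83 mas = 353.4 pc
M = m − 5 log₁₀ d + 5 = 9.10 − 5·2.5482 + 5 = 1.359
M − M_☉ = 1.359 − 4.83 = -3.471
L/L_☉ = 10^(−0.4 × -3.471) = 24.46

M ≈ 1.36; L/L_☉ ≈ 24.5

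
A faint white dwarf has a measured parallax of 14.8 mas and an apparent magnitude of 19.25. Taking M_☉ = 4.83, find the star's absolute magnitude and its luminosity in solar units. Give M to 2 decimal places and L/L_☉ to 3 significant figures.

d = 1/p = 1000/14.8 mas = 67.57 pc
M = m − 5 log₁₀ d + 5 = 19.25 − 5·1.8297 + 5 = 15.101
M − M_☉ = 15.101 − 4.83 = 10.271
L/L_☉ = 10^(−0.4 × 10.271) = 7.789×10^-5

M ≈ 15.10; L/L_☉ ≈ 7.79×10^-5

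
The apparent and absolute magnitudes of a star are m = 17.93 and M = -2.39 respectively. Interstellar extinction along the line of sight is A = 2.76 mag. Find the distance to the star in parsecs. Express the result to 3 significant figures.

m − M = 5 log₁₀(d/10 pc) + A  ⇒  17.93 − (-2.39) − 2.76 = 5 log₁₀(d/10)
17.560 = 5 log₁₀(d/10)
log₁₀ d = (m − M − A)/5 + 1 = 4.5120
d = 10^4.5120 = 32510 pc

d ≈ 32500 pc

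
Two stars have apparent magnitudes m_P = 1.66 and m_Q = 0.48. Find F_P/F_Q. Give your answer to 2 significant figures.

Δm = 1.66 − (0.48) = 1.18
Flux ratio = 10^(−0.4 Δm) = 10^(−0.4 × 1.18) = 10^-0.472 = 0.3373

F_P/F_Q ≈ 0.34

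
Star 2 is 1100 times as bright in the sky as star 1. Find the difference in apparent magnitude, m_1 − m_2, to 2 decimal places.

m_1 − m_2 ≈ 7.60

Pogson: Δm = −2.5 log₁₀(ratio) = −2.5 log₁₀(1100) = −2.5 × 3.0414 = -7.603
Star 2 is brighter so has the smaller magnitude: m_1 − m_2 is positive.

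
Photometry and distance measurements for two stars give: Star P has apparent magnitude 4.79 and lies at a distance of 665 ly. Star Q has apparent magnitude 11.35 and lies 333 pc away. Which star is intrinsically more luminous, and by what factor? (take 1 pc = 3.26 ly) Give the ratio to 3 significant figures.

Star P is more luminous, by a factor of 158.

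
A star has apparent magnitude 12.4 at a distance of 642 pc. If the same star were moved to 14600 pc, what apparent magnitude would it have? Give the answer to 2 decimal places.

Flux ∝ 1/d², so Δm = 5 log₁₀(d₂/d₁) = 5 log₁₀(14600/642) = 6.784
m₂ = m₁ + Δm = 12.4 + (6.784) = 19.184

m ≈ 19.18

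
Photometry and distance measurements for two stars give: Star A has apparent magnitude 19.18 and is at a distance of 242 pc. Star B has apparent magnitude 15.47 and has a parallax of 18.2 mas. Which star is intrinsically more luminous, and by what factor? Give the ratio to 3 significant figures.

Star B is more luminous, by a factor of 1.57.

Star A: M = m − 5 log₁₀ d + 5 = 19.18 − 5·2.3838 + 5 = 12.261
Star B: p = 18.2 mas = 0.0182″ → d = 1/p = 54.95 pc
Star B: M = m − 5 log₁₀ d + 5 = 15.47 − 5·1.7399 + 5 = 11.770
ΔM = M_A − M_B = 12.261 − (11.770) = 0.491; smaller M is more luminous → Star B.
L ratio = 10^(0.4 |ΔM|) = 10^0.196 = 1.571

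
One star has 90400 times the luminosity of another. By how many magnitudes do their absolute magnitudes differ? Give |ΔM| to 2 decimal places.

|ΔM| ≈ 12.39

Pogson: ΔM = −2.5 log₁₀(ratio) = −2.5 log₁₀(90400) = −2.5 × 4.9562 = -12.390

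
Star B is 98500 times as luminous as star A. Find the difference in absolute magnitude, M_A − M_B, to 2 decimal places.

Pogson: ΔM = −2.5 log₁₀(ratio) = −2.5 log₁₀(98500) = −2.5 × 4.9934 = -12.484
Star B is brighter so has the smaller magnitude: M_A − M_B is positive.

M_A − M_B ≈ 12.48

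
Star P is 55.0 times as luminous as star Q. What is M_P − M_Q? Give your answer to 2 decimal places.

M_P − M_Q ≈ -4.35

Pogson: ΔM = −2.5 log₁₀(ratio) = −2.5 log₁₀(55.0) = −2.5 × 1.7404 = -4.351
Star P is brighter, so it has the smaller magnitude: the difference is negative.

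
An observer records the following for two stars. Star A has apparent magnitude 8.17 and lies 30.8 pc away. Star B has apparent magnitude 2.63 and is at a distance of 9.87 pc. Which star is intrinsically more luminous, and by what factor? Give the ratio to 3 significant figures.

Star A: M = m − 5 log₁₀ d + 5 = 8.17 − 5·1.4886 + 5 = 5.727
Star B: M = m − 5 log₁₀ d + 5 = 2.63 − 5·0.9943 + 5 = 2.658
ΔM = M_A − M_B = 5.727 − (2.658) = 3.069; smaller M is more luminous → Star B.
L ratio = 10^(0.4 |ΔM|) = 10^1.228 = 16.89

Star B is more luminous, by a factor of 16.9.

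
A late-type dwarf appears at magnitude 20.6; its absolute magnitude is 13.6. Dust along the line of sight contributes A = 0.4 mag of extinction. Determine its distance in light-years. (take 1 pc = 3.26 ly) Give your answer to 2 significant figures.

m − M = 5 log₁₀(d/10 pc) + A  ⇒  20.6 − (13.6) − 0.4 = 5 log₁₀(d/10)
6.600 = 5 log₁₀(d/10)
log₁₀ d = (m − M − A)/5 + 1 = 2.3200
d = 10^2.3200 = 208.9 pc
= 681.1 ly

d ≈ 680 ly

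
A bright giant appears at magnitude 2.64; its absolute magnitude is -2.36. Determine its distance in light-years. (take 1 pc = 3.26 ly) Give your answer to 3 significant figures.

d ≈ 326 ly

μ = m − M = 5.000
m − M = 5 log₁₀ d − 5
log₁₀ d = (m − M)/5 + 1 = 2.0000
d = 10^2.0000 = 100.0 pc
= 326.0 ly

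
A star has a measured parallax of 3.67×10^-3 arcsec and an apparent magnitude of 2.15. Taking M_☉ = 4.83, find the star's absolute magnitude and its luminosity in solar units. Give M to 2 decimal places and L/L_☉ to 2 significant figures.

d = 1/p = 1/3.67×10^-3″ = 272.5 pc
M = m − 5 log₁₀ d + 5 = 2.15 − 5·2.4353 + 5 = -5.027
M − M_☉ = -5.027 − 4.83 = -9.857
L/L_☉ = 10^(−0.4 × -9.857) = 8763

M ≈ -5.03; L/L_☉ ≈ 8800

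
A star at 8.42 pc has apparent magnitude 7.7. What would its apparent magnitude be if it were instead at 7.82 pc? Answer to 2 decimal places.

m ≈ 7.54

Flux ∝ 1/d², so Δm = 5 log₁₀(d₂/d₁) = 5 log₁₀(7.82/8.42) = -0.161
m₂ = m₁ + Δm = 7.7 + (-0.161) = 7.539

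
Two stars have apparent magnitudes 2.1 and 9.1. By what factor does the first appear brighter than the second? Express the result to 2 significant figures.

630

Δm = 2.1 − (9.1) = -7.0
Flux ratio = 10^(−0.4 Δm) = 10^(−0.4 × -7.0) = 10^2.800 = 631.0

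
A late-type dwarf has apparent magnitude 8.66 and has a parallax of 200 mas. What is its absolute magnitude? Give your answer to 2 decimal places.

M ≈ 10.17

p = 200 mas = 0.200″ → d = 1/p = 5.000 pc
5 log₁₀(d/10 pc) = 5 log₁₀(5.000) − 5 = -1.505
M = m − 5 log₁₀(d/10) = 8.66 + 1.505 = 10.165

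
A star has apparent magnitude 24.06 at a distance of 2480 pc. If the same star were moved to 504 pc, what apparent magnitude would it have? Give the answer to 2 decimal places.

m ≈ 20.60

Flux ∝ 1/d², so Δm = 5 log₁₀(d₂/d₁) = 5 log₁₀(504/2480) = -3.460
m₂ = m₁ + Δm = 24.06 + (-3.460) = 20.600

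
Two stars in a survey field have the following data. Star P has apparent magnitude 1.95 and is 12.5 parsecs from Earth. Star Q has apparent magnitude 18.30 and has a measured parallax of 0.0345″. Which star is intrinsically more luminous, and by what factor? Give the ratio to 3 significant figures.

Star P is more luminous, by a factor of 645000.

Star P: M = m − 5 log₁₀ d + 5 = 1.95 − 5·1.0969 + 5 = 1.465
Star Q: d = 1/p = 1/0.0345″ = 28.99 pc
Star Q: M = m − 5 log₁₀ d + 5 = 18.30 − 5·1.4622 + 5 = 15.989
ΔM = M_P − M_Q = 1.465 − (15.989) = -14.524; smaller M is more luminous → Star P.
L ratio = 10^(0.4 |ΔM|) = 10^5.809 = 644800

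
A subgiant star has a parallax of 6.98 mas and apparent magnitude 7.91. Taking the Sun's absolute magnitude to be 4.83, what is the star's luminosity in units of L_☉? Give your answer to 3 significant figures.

d = 1/p = 1000/6.98 mas = 143.3 pc
M = m − 5 log₁₀ d + 5 = 7.91 − 5·2.1561 + 5 = 2.129
M − M_☉ = 2.129 − 4.83 = -2.701
L/L_☉ = 10^(−0.4 × -2.701) = 12.03

L/L_☉ ≈ 12.0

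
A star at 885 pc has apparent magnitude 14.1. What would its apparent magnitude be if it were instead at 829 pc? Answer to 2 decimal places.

m ≈ 13.96

Flux ∝ 1/d², so Δm = 5 log₁₀(d₂/d₁) = 5 log₁₀(829/885) = -0.142
m₂ = m₁ + Δm = 14.1 + (-0.142) = 13.958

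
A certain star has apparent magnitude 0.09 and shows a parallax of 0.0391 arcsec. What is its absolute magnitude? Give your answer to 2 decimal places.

d = 1/p = 1/0.0391″ = 25.58 pc
5 log₁₀(d/10 pc) = 5 log₁₀(25.58) − 5 = 2.039
M = m − 5 log₁₀(d/10) = 0.09 − 2.039 = -1.949

M ≈ -1.95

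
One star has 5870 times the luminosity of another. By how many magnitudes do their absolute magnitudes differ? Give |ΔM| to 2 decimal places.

|ΔM| ≈ 9.42

Pogson: ΔM = −2.5 log₁₀(ratio) = −2.5 log₁₀(5870) = −2.5 × 3.7686 = -9.422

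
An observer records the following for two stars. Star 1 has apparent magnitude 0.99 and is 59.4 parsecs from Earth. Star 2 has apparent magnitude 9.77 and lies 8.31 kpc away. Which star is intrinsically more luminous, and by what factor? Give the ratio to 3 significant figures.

Star 1: M = m − 5 log₁₀ d + 5 = 0.99 − 5·1.7738 + 5 = -2.879
Star 2: d = 8.31 kpc = 8310 pc
Star 2: M = m − 5 log₁₀ d + 5 = 9.77 − 5·3.9196 + 5 = -4.828
ΔM = M_1 − M_2 = -2.879 − (-4.828) = 1.949; smaller M is more luminous → Star 2.
L ratio = 10^(0.4 |ΔM|) = 10^0.780 = 6.020

Star 2 is more luminous, by a factor of 6.02.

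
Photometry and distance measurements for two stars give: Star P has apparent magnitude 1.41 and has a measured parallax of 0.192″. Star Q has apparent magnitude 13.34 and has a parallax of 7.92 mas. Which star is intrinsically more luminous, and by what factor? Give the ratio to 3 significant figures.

Star P is more luminous, by a factor of 101.

Star P: d = 1/p = 1/0.192″ = 5.208 pc
Star P: M = m − 5 log₁₀ d + 5 = 1.41 − 5·0.7167 + 5 = 2.827
Star Q: p = 7.92 mas = 7.92×10^-3″ → d = 1/p = 126.3 pc
Star Q: M = m − 5 log₁₀ d + 5 = 13.34 − 5·2.1013 + 5 = 7.834
ΔM = M_P − M_Q = 2.827 − (7.834) = -5.007; smaller M is more luminous → Star P.
L ratio = 10^(0.4 |ΔM|) = 10^2.003 = 100.7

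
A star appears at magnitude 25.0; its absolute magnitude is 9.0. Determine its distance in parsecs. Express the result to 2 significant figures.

d ≈ 16000 pc

Distance modulus: m − M = 25.0 − (9.0) = 16.000
m − M = 5 log₁₀ d − 5
log₁₀ d = (m − M)/5 + 1 = 4.2000
d = 10^4.2000 = 15850 pc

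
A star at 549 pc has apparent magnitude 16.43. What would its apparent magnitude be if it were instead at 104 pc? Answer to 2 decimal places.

m ≈ 12.82

Flux ∝ 1/d², so Δm = 5 log₁₀(d₂/d₁) = 5 log₁₀(104/549) = -3.613
m₂ = m₁ + Δm = 16.43 + (-3.613) = 12.817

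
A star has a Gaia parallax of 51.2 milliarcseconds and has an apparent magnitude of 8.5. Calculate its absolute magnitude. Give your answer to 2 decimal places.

M ≈ 7.05

p = 51.2 mas = 0.0512″ → d = 1/p = 19.53 pc
5 log₁₀(d/10 pc) = 5 log₁₀(19.53) − 5 = 1.454
M = m − 5 log₁₀(d/10) = 8.5 − 1.454 = 7.046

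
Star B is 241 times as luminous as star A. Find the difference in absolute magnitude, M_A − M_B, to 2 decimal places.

M_A − M_B ≈ 5.96

Pogson: ΔM = −2.5 log₁₀(ratio) = −2.5 log₁₀(241) = −2.5 × 2.3820 = -5.955
Star B is brighter so has the smaller magnitude: M_A − M_B is positive.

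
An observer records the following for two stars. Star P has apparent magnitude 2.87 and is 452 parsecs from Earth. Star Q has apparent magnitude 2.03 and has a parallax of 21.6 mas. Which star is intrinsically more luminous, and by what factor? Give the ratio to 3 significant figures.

Star P is more luminous, by a factor of 44.0.

Star P: M = m − 5 log₁₀ d + 5 = 2.87 − 5·2.6551 + 5 = -5.406
Star Q: p = 21.6 mas = 0.0216″ → d = 1/p = 46.30 pc
Star Q: M = m − 5 log₁₀ d + 5 = 2.03 − 5·1.6655 + 5 = -1.298
ΔM = M_P − M_Q = -5.406 − (-1.298) = -4.108; smaller M is more luminous → Star P.
L ratio = 10^(0.4 |ΔM|) = 10^1.643 = 43.97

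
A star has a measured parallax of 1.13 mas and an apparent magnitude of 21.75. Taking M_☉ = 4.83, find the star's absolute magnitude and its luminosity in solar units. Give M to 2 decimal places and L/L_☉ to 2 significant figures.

d = 1/p = 1000/1.13 mas = 885.0 pc
M = m − 5 log₁₀ d + 5 = 21.75 − 5·2.9469 + 5 = 12.015
M − M_☉ = 12.015 − 4.83 = 7.185
L/L_☉ = 10^(−0.4 × 7.185) = 1.336×10^-3

M ≈ 12.02; L/L_☉ ≈ 1.3×10^-3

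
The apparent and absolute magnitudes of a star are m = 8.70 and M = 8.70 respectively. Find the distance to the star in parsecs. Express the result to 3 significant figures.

d ≈ 10.0 pc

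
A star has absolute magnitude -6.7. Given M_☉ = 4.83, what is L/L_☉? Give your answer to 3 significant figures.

M − M_☉ = -6.7 − 4.83 = -11.530
L/L_☉ = 10^(−0.4 (M − M_☉)) = 10^4.612 = 40930

L/L_☉ ≈ 40900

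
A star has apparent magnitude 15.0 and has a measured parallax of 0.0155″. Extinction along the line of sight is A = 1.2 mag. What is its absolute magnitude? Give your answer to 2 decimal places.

d = 1/p = 1/0.0155″ = 64.52 pc
5 log₁₀(d/10 pc) = 5 log₁₀(64.52) − 5 = 4.048
M = m − 5 log₁₀(d/10) − A = 15.0 − 4.048 − 1.2 = 9.752

M ≈ 9.75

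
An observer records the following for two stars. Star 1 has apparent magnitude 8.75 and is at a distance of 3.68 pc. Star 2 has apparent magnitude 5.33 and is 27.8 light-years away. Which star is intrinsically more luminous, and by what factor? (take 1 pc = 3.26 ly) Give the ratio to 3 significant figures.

Star 2 is more luminous, by a factor of 125.

Star 1: M = m − 5 log₁₀ d + 5 = 8.75 − 5·0.5658 + 5 = 10.921
Star 2: d = 27.8 ly / 3.26 = 8.528 pc
Star 2: M = m − 5 log₁₀ d + 5 = 5.33 − 5·0.9308 + 5 = 5.676
ΔM = M_1 − M_2 = 10.921 − (5.676) = 5.245; smaller M is more luminous → Star 2.
L ratio = 10^(0.4 |ΔM|) = 10^2.098 = 125.3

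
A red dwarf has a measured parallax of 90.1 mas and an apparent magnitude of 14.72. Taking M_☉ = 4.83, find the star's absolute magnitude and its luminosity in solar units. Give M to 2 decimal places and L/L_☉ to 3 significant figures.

M ≈ 14.49; L/L_☉ ≈ 1.36×10^-4

d = 1/p = 1000/90.1 mas = 11.10 pc
M = m − 5 log₁₀ d + 5 = 14.72 − 5·1.0453 + 5 = 14.494
M − M_☉ = 14.494 − 4.83 = 9.664
L/L_☉ = 10^(−0.4 × 9.664) = 1.363×10^-4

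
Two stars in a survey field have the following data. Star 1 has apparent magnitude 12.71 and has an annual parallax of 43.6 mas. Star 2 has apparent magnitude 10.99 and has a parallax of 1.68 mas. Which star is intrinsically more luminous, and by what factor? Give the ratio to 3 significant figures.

Star 2 is more luminous, by a factor of 3280.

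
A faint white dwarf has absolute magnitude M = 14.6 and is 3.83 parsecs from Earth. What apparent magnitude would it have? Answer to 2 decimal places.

m = M + 5 log₁₀ d − 5 = 14.6 + 5·0.5832 − 5 = 12.516

m ≈ 12.52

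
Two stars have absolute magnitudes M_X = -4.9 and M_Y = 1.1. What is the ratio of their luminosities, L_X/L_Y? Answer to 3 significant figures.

L_X/L_Y ≈ 251

ΔM = M_X − M_Y = -6.0
L_X/L_Y = 10^(−0.4 ΔM) = 10^2.400 = 251.2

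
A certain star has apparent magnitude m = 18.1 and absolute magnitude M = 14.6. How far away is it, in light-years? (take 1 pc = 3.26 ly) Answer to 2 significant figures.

Distance modulus: m − M = 18.1 − (14.6) = 3.500
m − M = 5 log₁₀ d − 5
log₁₀ d = (m − M)/5 + 1 = 1.7000
d = 10^1.7000 = 50.12 pc
= 163.4 ly

d ≈ 160 ly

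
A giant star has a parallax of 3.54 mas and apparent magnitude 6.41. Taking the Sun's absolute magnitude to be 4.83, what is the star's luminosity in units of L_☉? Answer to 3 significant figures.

L/L_☉ ≈ 186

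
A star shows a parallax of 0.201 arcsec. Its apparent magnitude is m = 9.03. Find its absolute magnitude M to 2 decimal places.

M ≈ 10.55

d = 1/p = 1/0.201″ = 4.975 pc
5 log₁₀(d/10 pc) = 5 log₁₀(4.975) − 5 = -1.516
M = m − 5 log₁₀(d/10) = 9.03 + 1.516 = 10.546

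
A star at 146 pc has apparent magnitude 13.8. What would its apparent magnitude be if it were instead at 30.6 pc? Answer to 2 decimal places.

Flux ∝ 1/d², so Δm = 5 log₁₀(d₂/d₁) = 5 log₁₀(30.6/146) = -3.393
m₂ = m₁ + Δm = 13.8 + (-3.393) = 10.407

m ≈ 10.41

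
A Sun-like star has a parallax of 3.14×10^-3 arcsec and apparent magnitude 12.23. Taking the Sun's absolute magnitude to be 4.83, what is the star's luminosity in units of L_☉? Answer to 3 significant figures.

d = 1/p = 1/3.14×10^-3″ = 318.5 pc
M = m − 5 log₁₀ d + 5 = 12.23 − 5·2.5031 + 5 = 4.715
M − M_☉ = 4.715 − 4.83 = -0.115
L/L_☉ = 10^(−0.4 × -0.115) = 1.112

L/L_☉ ≈ 1.11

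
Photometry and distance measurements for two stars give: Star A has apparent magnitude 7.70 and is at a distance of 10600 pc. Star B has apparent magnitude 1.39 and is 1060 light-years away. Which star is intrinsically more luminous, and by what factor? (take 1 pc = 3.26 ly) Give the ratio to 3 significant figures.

Star A: M = m − 5 log₁₀ d + 5 = 7.70 − 5·4.0253 + 5 = -7.427
Star B: d = 1060 ly / 3.26 = 325.2 pc
Star B: M = m − 5 log₁₀ d + 5 = 1.39 − 5·2.5121 + 5 = -6.170
ΔM = M_A − M_B = -7.427 − (-6.170) = -1.256; smaller M is more luminous → Star A.
L ratio = 10^(0.4 |ΔM|) = 10^0.502 = 3.180

Star A is more luminous, by a factor of 3.18.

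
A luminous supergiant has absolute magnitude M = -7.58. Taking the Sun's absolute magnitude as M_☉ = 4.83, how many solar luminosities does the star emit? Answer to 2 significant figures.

M − M_☉ = -7.58 − 4.83 = -12.410
L/L_☉ = 10^(−0.4 (M − M_☉)) = 10^4.964 = 92040

L/L_☉ ≈ 92000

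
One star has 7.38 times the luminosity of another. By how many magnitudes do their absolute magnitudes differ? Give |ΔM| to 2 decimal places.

|ΔM| ≈ 2.17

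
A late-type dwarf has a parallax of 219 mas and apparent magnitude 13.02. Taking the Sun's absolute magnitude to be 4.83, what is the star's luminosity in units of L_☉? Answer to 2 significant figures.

L/L_☉ ≈ 1.1×10^-4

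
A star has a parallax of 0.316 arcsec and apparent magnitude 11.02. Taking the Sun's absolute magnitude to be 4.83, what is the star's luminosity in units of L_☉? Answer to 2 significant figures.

L/L_☉ ≈ 3.3×10^-4

d = 1/p = 1/0.316″ = 3.165 pc
M = m − 5 log₁₀ d + 5 = 11.02 − 5·0.5003 + 5 = 13.518
M − M_☉ = 13.518 − 4.83 = 8.688
L/L_☉ = 10^(−0.4 × 8.688) = 3.347×10^-4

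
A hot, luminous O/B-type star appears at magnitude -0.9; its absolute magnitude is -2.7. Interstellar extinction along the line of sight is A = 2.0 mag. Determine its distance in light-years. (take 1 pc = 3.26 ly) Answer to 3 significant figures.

d ≈ 29.7 ly

m − M = 5 log₁₀(d/10 pc) + A  ⇒  -0.9 − (-2.7) − 2.0 = 5 log₁₀(d/10)
-0.200 = 5 log₁₀(d/10)
log₁₀ d = (m − M − A)/5 + 1 = 0.9600
d = 10^0.9600 = 9.120 pc
= 29.73 ly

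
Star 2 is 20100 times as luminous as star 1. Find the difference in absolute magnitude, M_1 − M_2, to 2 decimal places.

M_1 − M_2 ≈ 10.76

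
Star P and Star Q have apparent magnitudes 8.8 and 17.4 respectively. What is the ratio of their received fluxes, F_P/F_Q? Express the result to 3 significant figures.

Δm = 8.8 − (17.4) = -8.6
Flux ratio = 10^(−0.4 Δm) = 10^(−0.4 × -8.6) = 10^3.440 = 2754

F_P/F_Q ≈ 2750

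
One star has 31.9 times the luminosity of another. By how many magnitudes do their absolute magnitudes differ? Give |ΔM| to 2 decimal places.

Pogson: ΔM = −2.5 log₁₀(ratio) = −2.5 log₁₀(31.9) = −2.5 × 1.5038 = -3.759

|ΔM| ≈ 3.76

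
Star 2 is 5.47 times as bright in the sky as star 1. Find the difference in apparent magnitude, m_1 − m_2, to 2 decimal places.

m_1 − m_2 ≈ 1.84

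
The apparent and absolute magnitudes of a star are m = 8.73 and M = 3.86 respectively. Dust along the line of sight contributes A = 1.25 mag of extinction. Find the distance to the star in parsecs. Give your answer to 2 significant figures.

m − M = 5 log₁₀(d/10 pc) + A  ⇒  8.73 − (3.86) − 1.25 = 5 log₁₀(d/10)
3.620 = 5 log₁₀(d/10)
log₁₀ d = (m − M − A)/5 + 1 = 1.7240
d = 10^1.7240 = 52.97 pc

d ≈ 53 pc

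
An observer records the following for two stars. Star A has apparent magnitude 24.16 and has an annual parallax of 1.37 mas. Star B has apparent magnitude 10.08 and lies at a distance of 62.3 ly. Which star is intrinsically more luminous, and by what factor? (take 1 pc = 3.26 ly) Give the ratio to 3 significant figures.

Star A: p = 1.37 mas = 1.37×10^-3″ → d = 1/p = 729.9 pc
Star A: M = m − 5 log₁₀ d + 5 = 24.16 − 5·2.8633 + 5 = 14.844
Star B: d = 62.3 ly / 3.26 = 19.11 pc
Star B: M = m − 5 log₁₀ d + 5 = 10.08 − 5·1.2813 + 5 = 8.674
ΔM = M_A − M_B = 14.844 − (8.674) = 6.170; smaller M is more luminous → Star B.
L ratio = 10^(0.4 |ΔM|) = 10^2.468 = 293.8

Star B is more luminous, by a factor of 294.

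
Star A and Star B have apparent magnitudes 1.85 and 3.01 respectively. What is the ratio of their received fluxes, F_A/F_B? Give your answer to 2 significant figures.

F_A/F_B ≈ 2.9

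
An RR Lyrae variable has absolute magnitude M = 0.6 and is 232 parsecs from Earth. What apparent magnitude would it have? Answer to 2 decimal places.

m = M + 5 log₁₀ d − 5 = 0.6 + 5·2.3655 − 5 = 7.427

m ≈ 7.43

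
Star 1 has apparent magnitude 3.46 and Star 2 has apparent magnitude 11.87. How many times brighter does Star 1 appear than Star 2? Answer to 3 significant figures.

2310

Δm = 3.46 − (11.87) = -8.41
Flux ratio = 10^(−0.4 Δm) = 10^(−0.4 × -8.41) = 10^3.364 = 2312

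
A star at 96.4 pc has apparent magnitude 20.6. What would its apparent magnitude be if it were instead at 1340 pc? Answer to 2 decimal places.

Flux ∝ 1/d², so Δm = 5 log₁₀(d₂/d₁) = 5 log₁₀(1340/96.4) = 5.715
m₂ = m₁ + Δm = 20.6 + (5.715) = 26.315

m ≈ 26.32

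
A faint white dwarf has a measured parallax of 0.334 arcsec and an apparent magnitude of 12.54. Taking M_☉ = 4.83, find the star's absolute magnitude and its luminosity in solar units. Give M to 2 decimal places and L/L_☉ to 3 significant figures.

M ≈ 15.16; L/L_☉ ≈ 7.39×10^-5

d = 1/p = 1/0.334″ = 2.994 pc
M = m − 5 log₁₀ d + 5 = 12.54 − 5·0.4763 + 5 = 15.159
M − M_☉ = 15.159 − 4.83 = 10.329
L/L_☉ = 10^(−0.4 × 10.329) = 7.388×10^-5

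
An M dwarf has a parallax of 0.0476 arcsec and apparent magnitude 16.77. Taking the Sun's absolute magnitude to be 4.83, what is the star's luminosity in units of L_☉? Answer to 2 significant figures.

L/L_☉ ≈ 7.4×10^-5

d = 1/p = 1/0.0476″ = 21.01 pc
M = m − 5 log₁₀ d + 5 = 16.77 − 5·1.3224 + 5 = 15.158
M − M_☉ = 15.158 − 4.83 = 10.328
L/L_☉ = 10^(−0.4 × 10.328) = 7.392×10^-5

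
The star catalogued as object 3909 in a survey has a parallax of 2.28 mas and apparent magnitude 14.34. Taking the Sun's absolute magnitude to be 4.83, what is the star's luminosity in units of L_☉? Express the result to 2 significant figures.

d = 1/p = 1000/2.28 mas = 438.6 pc
M = m − 5 log₁₀ d + 5 = 14.34 − 5·2.6421 + 5 = 6.130
M − M_☉ = 6.130 − 4.83 = 1.300
L/L_☉ = 10^(−0.4 × 1.300) = 0.3021

L/L_☉ ≈ 0.30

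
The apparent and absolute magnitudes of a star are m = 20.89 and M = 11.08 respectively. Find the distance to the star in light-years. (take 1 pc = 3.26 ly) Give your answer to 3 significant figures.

d ≈ 2990 ly

Distance modulus: m − M = 20.89 − (11.08) = 9.810
m − M = 5 log₁₀ d − 5
log₁₀ d = (m − M)/5 + 1 = 2.9620
d = 10^2.9620 = 916.2 pc
= 2987 ly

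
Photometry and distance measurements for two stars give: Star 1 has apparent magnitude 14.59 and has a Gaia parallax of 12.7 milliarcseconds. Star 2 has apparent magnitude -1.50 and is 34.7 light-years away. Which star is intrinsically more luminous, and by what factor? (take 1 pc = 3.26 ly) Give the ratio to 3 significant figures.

Star 2 is more luminous, by a factor of 49900.

Star 1: p = 12.7 mas = 0.0127″ → d = 1/p = 78.74 pc
Star 1: M = m − 5 log₁₀ d + 5 = 14.59 − 5·1.8962 + 5 = 10.109
Star 2: d = 34.7 ly / 3.26 = 10.64 pc
Star 2: M = m − 5 log₁₀ d + 5 = -1.50 − 5·1.0271 + 5 = -1.636
ΔM = M_1 − M_2 = 10.109 − (-1.636) = 11.745; smaller M is more luminous → Star 2.
L ratio = 10^(0.4 |ΔM|) = 10^4.698 = 49870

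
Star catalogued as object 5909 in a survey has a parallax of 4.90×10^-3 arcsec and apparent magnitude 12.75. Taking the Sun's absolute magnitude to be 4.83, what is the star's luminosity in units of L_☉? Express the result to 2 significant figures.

L/L_☉ ≈ 0.28

d = 1/p = 1/4.90×10^-3″ = 204.1 pc
M = m − 5 log₁₀ d + 5 = 12.75 − 5·2.3098 + 5 = 6.201
M − M_☉ = 6.201 − 4.83 = 1.371
L/L_☉ = 10^(−0.4 × 1.371) = 0.2829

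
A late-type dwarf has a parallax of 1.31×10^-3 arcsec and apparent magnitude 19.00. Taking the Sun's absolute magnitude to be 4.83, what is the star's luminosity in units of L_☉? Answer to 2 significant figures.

d = 1/p = 1/1.31×10^-3″ = 763.4 pc
M = m − 5 log₁₀ d + 5 = 19.00 − 5·2.8827 + 5 = 9.586
M − M_☉ = 9.586 − 4.83 = 4.756
L/L_☉ = 10^(−0.4 × 4.756) = 0.01252

L/L_☉ ≈ 0.013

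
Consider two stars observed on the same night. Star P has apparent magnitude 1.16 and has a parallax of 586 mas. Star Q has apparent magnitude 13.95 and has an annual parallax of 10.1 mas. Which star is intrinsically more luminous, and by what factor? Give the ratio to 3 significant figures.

Star P is more luminous, by a factor of 38.8.

Star P: p = 586 mas = 0.586″ → d = 1/p = 1.706 pc
Star P: M = m − 5 log₁₀ d + 5 = 1.16 − 5·0.2321 + 5 = 4.999
Star Q: p = 10.1 mas = 0.0101″ → d = 1/p = 99.01 pc
Star Q: M = m − 5 log₁₀ d + 5 = 13.95 − 5·1.9957 + 5 = 8.972
ΔM = M_P − M_Q = 4.999 − (8.972) = -3.972; smaller M is more luminous → Star P.
L ratio = 10^(0.4 |ΔM|) = 10^1.589 = 38.80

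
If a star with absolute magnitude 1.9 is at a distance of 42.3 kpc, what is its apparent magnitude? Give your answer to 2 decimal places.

m ≈ 20.03

d = 42.3 kpc = 42300 pc
m = M + 5 log₁₀ d − 5 = 1.9 + 5·4.6263 − 5 = 20.032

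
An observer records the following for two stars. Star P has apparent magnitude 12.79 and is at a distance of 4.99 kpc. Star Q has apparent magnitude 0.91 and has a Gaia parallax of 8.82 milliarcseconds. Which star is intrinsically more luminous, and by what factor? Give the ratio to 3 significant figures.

Star Q is more luminous, by a factor of 29.2.

Star P: d = 4.99 kpc = 4990 pc
Star P: M = m − 5 log₁₀ d + 5 = 12.79 − 5·3.6981 + 5 = -0.701
Star Q: p = 8.82 mas = 8.82×10^-3″ → d = 1/p = 113.4 pc
Star Q: M = m − 5 log₁₀ d + 5 = 0.91 − 5·2.0545 + 5 = -4.363
ΔM = M_P − M_Q = -0.701 − (-4.363) = 3.662; smaller M is more luminous → Star Q.
L ratio = 10^(0.4 |ΔM|) = 10^1.465 = 29.16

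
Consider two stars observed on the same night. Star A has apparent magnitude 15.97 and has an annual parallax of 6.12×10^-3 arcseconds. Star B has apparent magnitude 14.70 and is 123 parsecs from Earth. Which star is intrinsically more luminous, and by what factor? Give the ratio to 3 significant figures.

Star A: d = 1/p = 1/6.12×10^-3″ = 163.4 pc
Star A: M = m − 5 log₁₀ d + 5 = 15.97 − 5·2.2132 + 5 = 9.904
Star B: M = m − 5 log₁₀ d + 5 = 14.70 − 5·2.0899 + 5 = 9.250
ΔM = M_A − M_B = 9.904 − (9.250) = 0.653; smaller M is more luminous → Star B.
L ratio = 10^(0.4 |ΔM|) = 10^0.261 = 1.825

Star B is more luminous, by a factor of 1.83.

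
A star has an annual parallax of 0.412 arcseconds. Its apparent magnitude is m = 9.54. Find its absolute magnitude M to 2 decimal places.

d = 1/p = 1/0.412″ = 2.427 pc
5 log₁₀(d/10 pc) = 5 log₁₀(2.427) − 5 = -3.074
M = m − 5 log₁₀(d/10) = 9.54 + 3.074 = 12.614

M ≈ 12.61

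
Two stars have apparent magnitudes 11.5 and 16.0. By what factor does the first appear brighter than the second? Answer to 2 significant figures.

Magnitude difference = -4.5
Flux ratio = 10^(−0.4 Δm) = 10^(−0.4 × -4.5) = 10^1.800 = 63.10

63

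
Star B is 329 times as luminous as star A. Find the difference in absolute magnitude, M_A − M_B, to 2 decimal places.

Pogson: ΔM = −2.5 log₁₀(ratio) = −2.5 log₁₀(329) = −2.5 × 2.5172 = -6.293
Star B is brighter so has the smaller magnitude: M_A − M_B is positive.

M_A − M_B ≈ 6.29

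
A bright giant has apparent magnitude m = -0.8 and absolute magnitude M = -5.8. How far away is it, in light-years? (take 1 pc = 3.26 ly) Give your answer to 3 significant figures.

μ = m − M = 5.000
m − M = 5 log₁₀ d − 5
log₁₀ d = (m − M)/5 + 1 = 2.0000
d = 10^2.0000 = 100.0 pc
= 326.0 ly

d ≈ 326 ly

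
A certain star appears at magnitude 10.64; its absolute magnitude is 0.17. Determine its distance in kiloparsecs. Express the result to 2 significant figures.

d ≈ 1.2 kpc

μ = m − M = 10.470
m − M = 5 log₁₀ d − 5
log₁₀ d = (m − M)/5 + 1 = 3.0940
d = 10^3.0940 = 1242 pc
= 1.242 kpc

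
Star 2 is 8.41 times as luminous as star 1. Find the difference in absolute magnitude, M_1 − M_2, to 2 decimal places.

Pogson: ΔM = −2.5 log₁₀(ratio) = −2.5 log₁₀(8.41) = −2.5 × 0.9248 = -2.312
Star 2 is brighter so has the smaller magnitude: M_1 − M_2 is positive.

M_1 − M_2 ≈ 2.31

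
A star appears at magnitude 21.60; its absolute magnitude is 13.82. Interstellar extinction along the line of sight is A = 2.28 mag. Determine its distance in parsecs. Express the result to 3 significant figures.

d ≈ 126 pc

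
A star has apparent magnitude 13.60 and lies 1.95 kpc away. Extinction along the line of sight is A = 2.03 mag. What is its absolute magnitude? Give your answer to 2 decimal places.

M ≈ 0.12

d = 1.95 kpc = 1950 pc
5 log₁₀(d/10 pc) = 5 log₁₀(1950) − 5 = 11.450
M = m − 5 log₁₀(d/10) − A = 13.60 − 11.450 − 2.03 = 0.120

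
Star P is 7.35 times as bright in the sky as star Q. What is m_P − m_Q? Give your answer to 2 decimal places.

Pogson: Δm = −2.5 log₁₀(ratio) = −2.5 log₁₀(7.35) = −2.5 × 0.8663 = -2.166
Star P is brighter, so it has the smaller magnitude: the difference is negative.

m_P − m_Q ≈ -2.17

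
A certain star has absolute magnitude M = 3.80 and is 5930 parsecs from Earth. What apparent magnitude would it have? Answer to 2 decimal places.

m = M + 5 log₁₀ d − 5 = 3.80 + 5·3.7731 − 5 = 17.665

m ≈ 17.67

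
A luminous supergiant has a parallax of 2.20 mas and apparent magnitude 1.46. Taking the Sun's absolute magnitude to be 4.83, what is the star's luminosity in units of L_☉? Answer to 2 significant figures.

L/L_☉ ≈ 46000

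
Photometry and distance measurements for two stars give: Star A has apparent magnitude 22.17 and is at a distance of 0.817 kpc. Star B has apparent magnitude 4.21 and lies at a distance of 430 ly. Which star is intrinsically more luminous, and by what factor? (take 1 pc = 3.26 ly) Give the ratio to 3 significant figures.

Star B is more luminous, by a factor of 398000.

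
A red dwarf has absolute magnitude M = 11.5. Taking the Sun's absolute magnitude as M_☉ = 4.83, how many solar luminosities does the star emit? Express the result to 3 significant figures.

L/L_☉ ≈ 2.15×10^-3

M − M_☉ = 11.5 − 4.83 = 6.670
L/L_☉ = 10^(−0.4 (M − M_☉)) = 10^-2.668 = 2.148×10^-3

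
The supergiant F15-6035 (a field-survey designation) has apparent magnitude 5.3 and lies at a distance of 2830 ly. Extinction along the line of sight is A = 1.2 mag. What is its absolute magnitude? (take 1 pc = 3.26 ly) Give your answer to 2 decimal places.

d = 2830 ly / 3.26 = 868.1 pc
5 log₁₀(d/10 pc) = 5 log₁₀(868.1) − 5 = 9.693
M = m − 5 log₁₀(d/10) − A = 5.3 − 9.693 − 1.2 = -5.593

M ≈ -5.59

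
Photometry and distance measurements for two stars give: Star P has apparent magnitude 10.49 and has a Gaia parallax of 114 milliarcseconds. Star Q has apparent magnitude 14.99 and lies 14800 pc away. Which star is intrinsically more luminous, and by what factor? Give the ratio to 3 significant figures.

Star Q is more luminous, by a factor of 45100.

Star P: p = 114 mas = 0.114″ → d = 1/p = 8.772 pc
Star P: M = m − 5 log₁₀ d + 5 = 10.49 − 5·0.9431 + 5 = 10.775
Star Q: M = m − 5 log₁₀ d + 5 = 14.99 − 5·4.1703 + 5 = -0.861
ΔM = M_P − M_Q = 10.775 − (-0.861) = 11.636; smaller M is more luminous → Star Q.
L ratio = 10^(0.4 |ΔM|) = 10^4.654 = 45120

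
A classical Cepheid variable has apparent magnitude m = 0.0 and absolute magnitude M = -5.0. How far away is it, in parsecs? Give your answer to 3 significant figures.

d ≈ 100 pc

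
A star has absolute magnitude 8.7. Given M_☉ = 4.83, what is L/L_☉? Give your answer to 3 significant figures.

L/L_☉ ≈ 0.0283

M − M_☉ = 8.7 − 4.83 = 3.870
L/L_☉ = 10^(−0.4 (M − M_☉)) = 10^-1.548 = 0.02831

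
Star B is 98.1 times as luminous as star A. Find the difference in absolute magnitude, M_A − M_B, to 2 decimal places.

M_A − M_B ≈ 4.98

Pogson: ΔM = −2.5 log₁₀(ratio) = −2.5 log₁₀(98.1) = −2.5 × 1.9917 = -4.979
Star B is brighter so has the smaller magnitude: M_A − M_B is positive.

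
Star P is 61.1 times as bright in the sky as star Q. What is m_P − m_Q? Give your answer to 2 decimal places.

m_P − m_Q ≈ -4.47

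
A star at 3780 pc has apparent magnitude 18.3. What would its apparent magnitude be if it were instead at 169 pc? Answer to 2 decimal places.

Flux ∝ 1/d², so Δm = 5 log₁₀(d₂/d₁) = 5 log₁₀(169/3780) = -6.748
m₂ = m₁ + Δm = 18.3 + (-6.748) = 11.552

m ≈ 11.55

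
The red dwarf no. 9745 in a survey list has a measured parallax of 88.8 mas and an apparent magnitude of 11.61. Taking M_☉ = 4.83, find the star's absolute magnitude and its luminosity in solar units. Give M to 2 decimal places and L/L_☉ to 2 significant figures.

d = 1/p = 1000/88.8 mas = 11.26 pc
M = m − 5 log₁₀ d + 5 = 11.61 − 5·1.0516 + 5 = 11.352
M − M_☉ = 11.352 − 4.83 = 6.522
L/L_☉ = 10^(−0.4 × 6.522) = 2.461×10^-3

M ≈ 11.35; L/L_☉ ≈ 2.5×10^-3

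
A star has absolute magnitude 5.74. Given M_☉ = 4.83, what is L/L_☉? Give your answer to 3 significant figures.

M − M_☉ = 5.74 − 4.83 = 0.910
L/L_☉ = 10^(−0.4 (M − M_☉)) = 10^-0.364 = 0.4325

L/L_☉ ≈ 0.433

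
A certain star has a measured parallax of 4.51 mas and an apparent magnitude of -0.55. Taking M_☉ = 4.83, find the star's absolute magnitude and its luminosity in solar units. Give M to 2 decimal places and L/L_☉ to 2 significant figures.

M ≈ -7.28; L/L_☉ ≈ 70000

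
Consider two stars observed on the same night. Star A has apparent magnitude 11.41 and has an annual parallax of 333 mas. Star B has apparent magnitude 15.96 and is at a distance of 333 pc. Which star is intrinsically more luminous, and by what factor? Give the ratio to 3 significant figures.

Star A: p = 333 mas = 0.333″ → d = 1/p = 3.003 pc
Star A: M = m − 5 log₁₀ d + 5 = 11.41 − 5·0.4776 + 5 = 14.022
Star B: M = m − 5 log₁₀ d + 5 = 15.96 − 5·2.5224 + 5 = 8.348
ΔM = M_A − M_B = 14.022 − (8.348) = 5.674; smaller M is more luminous → Star B.
L ratio = 10^(0.4 |ΔM|) = 10^2.270 = 186.1

Star B is more luminous, by a factor of 186.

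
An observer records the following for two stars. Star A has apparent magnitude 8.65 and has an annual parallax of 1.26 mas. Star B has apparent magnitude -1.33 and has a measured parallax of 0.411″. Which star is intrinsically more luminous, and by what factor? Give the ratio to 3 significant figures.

Star A is more luminous, by a factor of 10.8.

Star A: p = 1.26 mas = 1.26×10^-3″ → d = 1/p = 793.7 pc
Star A: M = m − 5 log₁₀ d + 5 = 8.65 − 5·2.8996 + 5 = -0.848
Star B: d = 1/p = 1/0.411″ = 2.433 pc
Star B: M = m − 5 log₁₀ d + 5 = -1.33 − 5·0.3862 + 5 = 1.739
ΔM = M_A − M_B = -0.848 − (1.739) = -2.587; smaller M is more luminous → Star A.
L ratio = 10^(0.4 |ΔM|) = 10^1.035 = 10.84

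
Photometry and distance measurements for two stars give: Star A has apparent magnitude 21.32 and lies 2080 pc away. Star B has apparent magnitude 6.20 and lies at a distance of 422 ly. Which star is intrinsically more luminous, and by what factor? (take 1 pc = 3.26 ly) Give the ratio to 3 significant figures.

Star B is more luminous, by a factor of 4330.

Star A: M = m − 5 log₁₀ d + 5 = 21.32 − 5·3.3181 + 5 = 9.730
Star B: d = 422 ly / 3.26 = 129.4 pc
Star B: M = m − 5 log₁₀ d + 5 = 6.20 − 5·2.1121 + 5 = 0.640
ΔM = M_A − M_B = 9.730 − (0.640) = 9.090; smaller M is more luminous → Star B.
L ratio = 10^(0.4 |ΔM|) = 10^3.636 = 4326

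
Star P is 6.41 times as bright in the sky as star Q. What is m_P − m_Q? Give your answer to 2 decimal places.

Pogson: Δm = −2.5 log₁₀(ratio) = −2.5 log₁₀(6.41) = −2.5 × 0.8069 = -2.017
Star P is brighter, so it has the smaller magnitude: the difference is negative.

m_P − m_Q ≈ -2.02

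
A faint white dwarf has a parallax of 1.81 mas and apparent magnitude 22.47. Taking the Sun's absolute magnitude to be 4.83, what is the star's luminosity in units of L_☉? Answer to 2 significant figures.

L/L_☉ ≈ 2.7×10^-4

d = 1/p = 1000/1.81 mas = 552.5 pc
M = m − 5 log₁₀ d + 5 = 22.47 − 5·2.7423 + 5 = 13.758
M − M_☉ = 13.758 − 4.83 = 8.928
L/L_☉ = 10^(−0.4 × 8.928) = 2.683×10^-4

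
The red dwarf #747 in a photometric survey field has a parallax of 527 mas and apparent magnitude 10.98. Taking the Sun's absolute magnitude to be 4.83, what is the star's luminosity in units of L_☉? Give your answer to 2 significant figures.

d = 1/p = 1000/527 mas = 1.898 pc
M = m − 5 log₁₀ d + 5 = 10.98 − 5·0.2782 + 5 = 14.589
M − M_☉ = 14.589 − 4.83 = 9.759
L/L_☉ = 10^(−0.4 × 9.759) = 1.248×10^-4

L/L_☉ ≈ 1.2×10^-4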